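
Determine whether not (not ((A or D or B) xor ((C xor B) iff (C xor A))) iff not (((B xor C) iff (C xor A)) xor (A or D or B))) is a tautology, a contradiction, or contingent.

A  B  C  D  |  φ
1  1  1  1  |  0
1  1  1  0  |  0
1  1  0  1  |  0
1  1  0  0  |  0
1  0  1  1  |  0
1  0  1  0  |  0
1  0  0  1  |  0
1  0  0  0  |  0
0  1  1  1  |  0
0  1  1  0  |  0
0  1  0  1  |  0
0  1  0  0  |  0
0  0  1  1  |  0
0  0  1  0  |  0
0  0  0  1  |  0
0  0  0  0  |  0
Every row is 0, so the formula is a contradiction.

contradiction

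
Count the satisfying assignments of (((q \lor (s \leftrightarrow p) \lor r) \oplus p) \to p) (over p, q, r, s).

9

p | q | r | s || φ
F | F | F | F || F
F | F | F | T || T
F | F | T | F || F
F | F | T | T || F
F | T | F | F || F
F | T | F | T || F
F | T | T | F || F
F | T | T | T || F
T | F | F | F || T
T | F | F | T || T
T | F | T | F || T
T | F | T | T || T
T | T | F | F || T
T | T | F | T || T
T | T | T | F || T
T | T | T | T || T
The formula is true on 9 of the 16 rows.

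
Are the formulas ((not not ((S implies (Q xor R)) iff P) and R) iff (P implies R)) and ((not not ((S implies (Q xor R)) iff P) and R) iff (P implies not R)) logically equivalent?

P | Q | R | S | φ | ψ
- | - | - | - | - | -
0 | 0 | 0 | 0 | 0 | 0
0 | 0 | 0 | 1 | 0 | 0
0 | 0 | 1 | 0 | 0 | 0
0 | 0 | 1 | 1 | 0 | 0
0 | 1 | 0 | 0 | 0 | 0
0 | 1 | 0 | 1 | 0 | 0
0 | 1 | 1 | 0 | 0 | 0
0 | 1 | 1 | 1 | 1 | 1
1 | 0 | 0 | 0 | 1 | 0
1 | 0 | 0 | 1 | 1 | 0
1 | 0 | 1 | 0 | 1 | 0
1 | 0 | 1 | 1 | 1 | 0
1 | 1 | 0 | 0 | 1 | 0
1 | 1 | 0 | 1 | 1 | 0
1 | 1 | 1 | 0 | 1 | 0
1 | 1 | 1 | 1 | 0 | 1
The columns differ at P=1, Q=0, R=0, S=0 (φ=1, ψ=0), so they are not equivalent.

not equivalent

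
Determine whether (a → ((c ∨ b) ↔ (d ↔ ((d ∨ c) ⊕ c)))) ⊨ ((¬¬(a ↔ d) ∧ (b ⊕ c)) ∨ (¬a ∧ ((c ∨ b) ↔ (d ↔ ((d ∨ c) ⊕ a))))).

no

a | b | c | d || φ | ψ
T | T | T | T || F | F
T | T | T | F || T | F
T | T | F | T || T | T
T | T | F | F || T | F
T | F | T | T || F | T
T | F | T | F || T | F
T | F | F | T || F | F
T | F | F | F || F | F
F | T | T | T || T | T
F | T | T | F || T | F
F | T | F | T || T | T
F | T | F | F || T | T
F | F | T | T || T | T
F | F | T | F || T | T
F | F | F | T || T | F
F | F | F | F || T | F
At a=T, b=T, c=T, d=F we have φ true but ψ false, so φ does not entail ψ.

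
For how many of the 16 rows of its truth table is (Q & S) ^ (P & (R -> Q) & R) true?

4

P | Q | R | S || ((Q & S) ^ (P & (R -> Q) & R))
1 | 1 | 1 | 1 ||               0               
1 | 1 | 1 | 0 ||               1               
1 | 1 | 0 | 1 ||               1               
1 | 1 | 0 | 0 ||               0               
1 | 0 | 1 | 1 ||               0               
1 | 0 | 1 | 0 ||               0               
1 | 0 | 0 | 1 ||               0               
1 | 0 | 0 | 0 ||               0               
0 | 1 | 1 | 1 ||               1               
0 | 1 | 1 | 0 ||               0               
0 | 1 | 0 | 1 ||               1               
0 | 1 | 0 | 0 ||               0               
0 | 0 | 1 | 1 ||               0               
0 | 0 | 1 | 0 ||               0               
0 | 0 | 0 | 1 ||               0               
0 | 0 | 0 | 0 ||               0               
The formula is true on 4 of the 16 rows.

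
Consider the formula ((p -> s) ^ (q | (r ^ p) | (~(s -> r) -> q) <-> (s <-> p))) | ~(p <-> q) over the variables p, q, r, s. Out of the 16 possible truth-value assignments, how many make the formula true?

9

p | q | r | s | (p -> s) | (r ^ p) | (s -> r) | ~(s -> r) | (~(s -> r) -> q) | (s <-> p) | (p <-> q) | ~(p <-> q) | φ
- | - | - | - | -------- | ------- | -------- | --------- | ---------------- | --------- | --------- | ---------- | -
0 | 0 | 0 | 0 |    1     |    0    |    1     |     0     |        1         |     1     |     1     |     0      | 0
0 | 0 | 0 | 1 |    1     |    0    |    0     |     1     |        0         |     0     |     1     |     0      | 0
0 | 0 | 1 | 0 |    1     |    1    |    1     |     0     |        1         |     1     |     1     |     0      | 0
0 | 0 | 1 | 1 |    1     |    1    |    1     |     0     |        1         |     0     |     1     |     0      | 1
0 | 1 | 0 | 0 |    1     |    0    |    1     |     0     |        1         |     1     |     0     |     1      | 1
0 | 1 | 0 | 1 |    1     |    0    |    0     |     1     |        1         |     0     |     0     |     1      | 1
0 | 1 | 1 | 0 |    1     |    1    |    1     |     0     |        1         |     1     |     0     |     1      | 1
0 | 1 | 1 | 1 |    1     |    1    |    1     |     0     |        1         |     0     |     0     |     1      | 1
1 | 0 | 0 | 0 |    0     |    1    |    1     |     0     |        1         |     0     |     0     |     1      | 1
1 | 0 | 0 | 1 |    1     |    1    |    0     |     1     |        0         |     1     |     0     |     1      | 1
1 | 0 | 1 | 0 |    0     |    0    |    1     |     0     |        1         |     0     |     0     |     1      | 1
1 | 0 | 1 | 1 |    1     |    0    |    1     |     0     |        1         |     1     |     0     |     1      | 1
1 | 1 | 0 | 0 |    0     |    1    |    1     |     0     |        1         |     0     |     1     |     0      | 0
1 | 1 | 0 | 1 |    1     |    1    |    0     |     1     |        1         |     1     |     1     |     0      | 0
1 | 1 | 1 | 0 |    0     |    0    |    1     |     0     |        1         |     0     |     1     |     0      | 0
1 | 1 | 1 | 1 |    1     |    0    |    1     |     0     |        1         |     1     |     1     |     0      | 0
The formula is true on 9 of the 16 rows.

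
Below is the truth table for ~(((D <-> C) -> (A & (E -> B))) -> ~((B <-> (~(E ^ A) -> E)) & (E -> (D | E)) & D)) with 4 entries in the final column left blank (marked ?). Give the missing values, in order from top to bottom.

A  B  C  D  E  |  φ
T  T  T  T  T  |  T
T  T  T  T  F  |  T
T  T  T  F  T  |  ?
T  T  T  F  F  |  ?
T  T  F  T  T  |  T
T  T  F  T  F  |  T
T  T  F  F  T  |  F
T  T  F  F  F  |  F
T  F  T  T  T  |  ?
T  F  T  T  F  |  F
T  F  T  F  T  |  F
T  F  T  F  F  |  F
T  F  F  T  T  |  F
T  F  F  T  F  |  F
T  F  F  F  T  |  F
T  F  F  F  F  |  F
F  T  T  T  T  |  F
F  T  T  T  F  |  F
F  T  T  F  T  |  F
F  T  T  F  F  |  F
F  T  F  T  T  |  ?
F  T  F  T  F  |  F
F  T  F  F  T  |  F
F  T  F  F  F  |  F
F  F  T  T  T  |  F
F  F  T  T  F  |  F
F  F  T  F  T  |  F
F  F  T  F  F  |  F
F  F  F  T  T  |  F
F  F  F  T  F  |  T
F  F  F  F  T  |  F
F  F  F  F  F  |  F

F, F, F, T

Row A=T, B=T, C=T, D=F, E=T: ((D <-> C) -> (A & (E -> B))) = T, ~((B <-> (~(E ^ A) -> E)) & (E -> (D | E)) & D) = T, (((D <-> C) -> (A & (E -> B))) -> ~((B <-> (~(E ^ A) -> E)) & (E -> (D | E)) & D)) = T, so the formula = F.
Row A=T, B=T, C=T, D=F, E=F: ((D <-> C) -> (A & (E -> B))) = T, ~((B <-> (~(E ^ A) -> E)) & (E -> (D | E)) & D) = T, (((D <-> C) -> (A & (E -> B))) -> ~((B <-> (~(E ^ A) -> E)) & (E -> (D | E)) & D)) = T, so the formula = F.
Row A=T, B=F, C=T, D=T, E=T: ((D <-> C) -> (A & (E -> B))) = F, ~((B <-> (~(E ^ A) -> E)) & (E -> (D | E)) & D) = T, (((D <-> C) -> (A & (E -> B))) -> ~((B <-> (~(E ^ A) -> E)) & (E -> (D | E)) & D)) = T, so the formula = F.
Row A=F, B=T, C=F, D=T, E=T: ((D <-> C) -> (A & (E -> B))) = T, ~((B <-> (~(E ^ A) -> E)) & (E -> (D | E)) & D) = F, (((D <-> C) -> (A & (E -> B))) -> ~((B <-> (~(E ^ A) -> E)) & (E -> (D | E)) & D)) = F, so the formula = T.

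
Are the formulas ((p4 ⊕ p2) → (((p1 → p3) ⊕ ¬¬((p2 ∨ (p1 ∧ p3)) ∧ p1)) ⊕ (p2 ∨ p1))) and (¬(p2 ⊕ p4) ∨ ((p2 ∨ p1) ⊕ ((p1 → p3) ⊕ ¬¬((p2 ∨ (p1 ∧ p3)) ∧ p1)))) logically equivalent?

p1 | p2 | p3 | p4 | φ | ψ
-- | -- | -- | -- | - | -
0  | 0  | 0  | 0  | 1 | 1
0  | 0  | 0  | 1  | 1 | 1
0  | 0  | 1  | 0  | 1 | 1
0  | 0  | 1  | 1  | 1 | 1
0  | 1  | 0  | 0  | 0 | 0
0  | 1  | 0  | 1  | 1 | 1
0  | 1  | 1  | 0  | 0 | 0
0  | 1  | 1  | 1  | 1 | 1
1  | 0  | 0  | 0  | 1 | 1
1  | 0  | 0  | 1  | 1 | 1
1  | 0  | 1  | 0  | 1 | 1
1  | 0  | 1  | 1  | 1 | 1
1  | 1  | 0  | 0  | 0 | 0
1  | 1  | 0  | 1  | 1 | 1
1  | 1  | 1  | 0  | 1 | 1
1  | 1  | 1  | 1  | 1 | 1
The columns for φ and ψ agree on every row, so they are logically equivalent.

equivalent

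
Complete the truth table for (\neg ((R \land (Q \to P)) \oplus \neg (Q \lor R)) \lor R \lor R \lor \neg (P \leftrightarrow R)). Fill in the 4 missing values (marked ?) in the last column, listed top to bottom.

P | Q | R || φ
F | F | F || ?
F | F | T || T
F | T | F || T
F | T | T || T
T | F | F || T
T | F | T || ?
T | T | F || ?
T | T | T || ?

Row P=F, Q=F, R=F: \neg ((R \land (Q \to P)) \oplus \neg (Q \lor R)) = F, \neg (P \leftrightarrow R) = F, so the formula = F.
Row P=T, Q=F, R=T: \neg ((R \land (Q \to P)) \oplus \neg (Q \lor R)) = F, \neg (P \leftrightarrow R) = F, so the formula = T.
Row P=T, Q=T, R=F: \neg ((R \land (Q \to P)) \oplus \neg (Q \lor R)) = T, \neg (P \leftrightarrow R) = T, so the formula = T.
Row P=T, Q=T, R=T: \neg ((R \land (Q \to P)) \oplus \neg (Q \lor R)) = F, \neg (P \leftrightarrow R) = F, so the formula = T.

F, T, T, T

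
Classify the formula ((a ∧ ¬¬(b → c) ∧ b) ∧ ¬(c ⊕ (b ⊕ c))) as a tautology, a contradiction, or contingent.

contradiction

a | b | c | (b → c) | ¬(b → c) | ¬¬(b → c) | (a ∧ ¬¬(b → c) ∧ b) | (b ⊕ c) | (c ⊕ (b ⊕ c)) | ¬(c ⊕ (b ⊕ c)) | φ
- | - | - | ------- | -------- | --------- | ------------------- | ------- | ------------- | -------------- | -
0 | 0 | 0 |    1    |    0     |     1     |          0          |    0    |       0       |       1        | 0
0 | 0 | 1 |    1    |    0     |     1     |          0          |    1    |       0       |       1        | 0
0 | 1 | 0 |    0    |    1     |     0     |          0          |    1    |       1       |       0        | 0
0 | 1 | 1 |    1    |    0     |     1     |          0          |    0    |       1       |       0        | 0
1 | 0 | 0 |    1    |    0     |     1     |          0          |    0    |       0       |       1        | 0
1 | 0 | 1 |    1    |    0     |     1     |          0          |    1    |       0       |       1        | 0
1 | 1 | 0 |    0    |    1     |     0     |          0          |    1    |       1       |       0        | 0
1 | 1 | 1 |    1    |    0     |     1     |          1          |    0    |       1       |       0        | 0
Every row is 0, so the formula is a contradiction.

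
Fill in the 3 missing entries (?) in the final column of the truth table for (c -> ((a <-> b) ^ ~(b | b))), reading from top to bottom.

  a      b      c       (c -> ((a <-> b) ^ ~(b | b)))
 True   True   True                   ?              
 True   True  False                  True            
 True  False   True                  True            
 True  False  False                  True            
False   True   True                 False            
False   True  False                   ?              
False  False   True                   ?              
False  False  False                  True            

True, True, False

Row a=True, b=True, c=True: ((a <-> b) ^ ~(b | b)) = True, so (c -> ((a <-> b) ^ ~(b | b))) = True.
Row a=False, b=True, c=False: ((a <-> b) ^ ~(b | b)) = False, so (c -> ((a <-> b) ^ ~(b | b))) = True.
Row a=False, b=False, c=True: ((a <-> b) ^ ~(b | b)) = False, so (c -> ((a <-> b) ^ ~(b | b))) = False.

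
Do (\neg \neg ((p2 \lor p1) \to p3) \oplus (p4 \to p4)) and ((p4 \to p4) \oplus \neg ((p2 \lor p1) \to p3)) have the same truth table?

p1  p2  p3  p4  |  φ  ψ
F   F   F   F   |  F  T
F   F   F   T   |  F  T
F   F   T   F   |  F  T
F   F   T   T   |  F  T
F   T   F   F   |  T  F
F   T   F   T   |  T  F
F   T   T   F   |  F  T
F   T   T   T   |  F  T
T   F   F   F   |  T  F
T   F   F   T   |  T  F
T   F   T   F   |  F  T
T   F   T   T   |  F  T
T   T   F   F   |  T  F
T   T   F   T   |  T  F
T   T   T   F   |  F  T
T   T   T   T   |  F  T
The columns differ at p1=F, p2=F, p3=F, p4=F (φ=F, ψ=T), so they are not equivalent.

not equivalent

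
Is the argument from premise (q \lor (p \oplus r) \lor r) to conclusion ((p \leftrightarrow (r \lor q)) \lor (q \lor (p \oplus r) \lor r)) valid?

yes

  p      q      r    |    φ      ψ  
 True   True   True  |   True   True
 True   True  False  |   True   True
 True  False   True  |   True   True
 True  False  False  |   True   True
False   True   True  |   True   True
False   True  False  |   True   True
False  False   True  |   True   True
False  False  False  |  False   True
In every row where φ is true, ψ is also true, so φ ⊨ ψ.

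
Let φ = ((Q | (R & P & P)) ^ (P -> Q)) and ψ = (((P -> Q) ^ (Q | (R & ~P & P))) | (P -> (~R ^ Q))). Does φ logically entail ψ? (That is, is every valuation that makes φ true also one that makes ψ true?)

no

  P   |   Q   |   R   |   φ   |   ψ  
----- | ----- | ----- | ----- | -----
False | False | False |  True |  True
False | False |  True |  True |  True
False |  True | False | False |  True
False |  True |  True | False |  True
 True | False | False | False |  True
 True | False |  True |  True | False
 True |  True | False | False | False
 True |  True |  True | False |  True
At P=True, Q=False, R=True we have φ true but ψ false, so φ does not entail ψ.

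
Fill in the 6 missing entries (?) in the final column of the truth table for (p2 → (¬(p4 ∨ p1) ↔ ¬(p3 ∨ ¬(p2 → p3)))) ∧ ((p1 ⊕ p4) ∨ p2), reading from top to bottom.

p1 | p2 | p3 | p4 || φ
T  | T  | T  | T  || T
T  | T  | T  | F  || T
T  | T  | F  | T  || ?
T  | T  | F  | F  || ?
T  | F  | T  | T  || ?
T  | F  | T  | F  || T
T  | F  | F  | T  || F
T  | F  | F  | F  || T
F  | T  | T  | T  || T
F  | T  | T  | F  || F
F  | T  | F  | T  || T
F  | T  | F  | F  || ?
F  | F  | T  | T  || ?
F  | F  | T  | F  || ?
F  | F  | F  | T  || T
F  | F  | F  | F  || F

T, T, F, F, T, F

Row p1=T, p2=T, p3=F, p4=T: (p2 → (¬(p4 ∨ p1) ↔ ¬(p3 ∨ ¬(p2 → p3)))) = T, ((p1 ⊕ p4) ∨ p2) = T, so the formula = T.
Row p1=T, p2=T, p3=F, p4=F: (p2 → (¬(p4 ∨ p1) ↔ ¬(p3 ∨ ¬(p2 → p3)))) = T, ((p1 ⊕ p4) ∨ p2) = T, so the formula = T.
Row p1=T, p2=F, p3=T, p4=T: (p2 → (¬(p4 ∨ p1) ↔ ¬(p3 ∨ ¬(p2 → p3)))) = T, ((p1 ⊕ p4) ∨ p2) = F, so the formula = F.
Row p1=F, p2=T, p3=F, p4=F: (p2 → (¬(p4 ∨ p1) ↔ ¬(p3 ∨ ¬(p2 → p3)))) = F, ((p1 ⊕ p4) ∨ p2) = T, so the formula = F.
Row p1=F, p2=F, p3=T, p4=T: (p2 → (¬(p4 ∨ p1) ↔ ¬(p3 ∨ ¬(p2 → p3)))) = T, ((p1 ⊕ p4) ∨ p2) = T, so the formula = T.
Row p1=F, p2=F, p3=T, p4=F: (p2 → (¬(p4 ∨ p1) ↔ ¬(p3 ∨ ¬(p2 → p3)))) = T, ((p1 ⊕ p4) ∨ p2) = F, so the formula = F.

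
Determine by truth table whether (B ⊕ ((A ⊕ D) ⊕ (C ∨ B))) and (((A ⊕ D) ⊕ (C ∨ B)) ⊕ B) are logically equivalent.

equivalent

A | B | C | D | φ | ψ
- | - | - | - | - | -
T | T | T | T | F | F
T | T | T | F | T | T
T | T | F | T | F | F
T | T | F | F | T | T
T | F | T | T | T | T
T | F | T | F | F | F
T | F | F | T | F | F
T | F | F | F | T | T
F | T | T | T | T | T
F | T | T | F | F | F
F | T | F | T | T | T
F | T | F | F | F | F
F | F | T | T | F | F
F | F | T | F | T | T
F | F | F | T | T | T
F | F | F | F | F | F
The columns for φ and ψ agree on every row, so they are logically equivalent.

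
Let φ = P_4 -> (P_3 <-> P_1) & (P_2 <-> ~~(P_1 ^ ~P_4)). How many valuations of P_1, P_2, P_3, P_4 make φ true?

10

P_1 | P_2 | P_3 | P_4 || φ
 0  |  0  |  0  |  0  || 1
 0  |  0  |  0  |  1  || 1
 0  |  0  |  1  |  0  || 1
 0  |  0  |  1  |  1  || 0
 0  |  1  |  0  |  0  || 1
 0  |  1  |  0  |  1  || 0
 0  |  1  |  1  |  0  || 1
 0  |  1  |  1  |  1  || 0
 1  |  0  |  0  |  0  || 1
 1  |  0  |  0  |  1  || 0
 1  |  0  |  1  |  0  || 1
 1  |  0  |  1  |  1  || 0
 1  |  1  |  0  |  0  || 1
 1  |  1  |  0  |  1  || 0
 1  |  1  |  1  |  0  || 1
 1  |  1  |  1  |  1  || 1
The formula is true on 10 of the 16 rows.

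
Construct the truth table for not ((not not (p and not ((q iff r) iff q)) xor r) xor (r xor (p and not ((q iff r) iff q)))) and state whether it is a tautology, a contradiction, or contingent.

tautology

p | q | r || (q iff r) | ((q iff r) iff q) | not ((q iff r) iff q) | φ
1 | 1 | 1 ||     1     |         1         |           0           | 1
1 | 1 | 0 ||     0     |         0         |           1           | 1
1 | 0 | 1 ||     0     |         1         |           0           | 1
1 | 0 | 0 ||     1     |         0         |           1           | 1
0 | 1 | 1 ||     1     |         1         |           0           | 1
0 | 1 | 0 ||     0     |         0         |           1           | 1
0 | 0 | 1 ||     0     |         1         |           0           | 1
0 | 0 | 0 ||     1     |         0         |           1           | 1
Every row is 1, so the formula is a tautology.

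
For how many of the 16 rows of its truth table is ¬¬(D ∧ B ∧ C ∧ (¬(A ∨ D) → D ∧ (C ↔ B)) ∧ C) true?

2

  A   |   B   |   C   |   D   | (D ∧ B ∧ C) | (A ∨ D) | ¬(A ∨ D) | (C ↔ B) | (D ∧ (C ↔ B)) | (¬(A ∨ D) → (D ∧ (C ↔ B))) |   φ  
----- | ----- | ----- | ----- | ----------- | ------- | -------- | ------- | ------------- | -------------------------- | -----
 True |  True |  True |  True |     True    |   True  |  False   |   True  |      True     |            True            |  True
 True |  True |  True | False |    False    |   True  |  False   |   True  |     False     |            True            | False
 True |  True | False |  True |    False    |   True  |  False   |  False  |     False     |            True            | False
 True |  True | False | False |    False    |   True  |  False   |  False  |     False     |            True            | False
 True | False |  True |  True |    False    |   True  |  False   |  False  |     False     |            True            | False
 True | False |  True | False |    False    |   True  |  False   |  False  |     False     |            True            | False
 True | False | False |  True |    False    |   True  |  False   |   True  |      True     |            True            | False
 True | False | False | False |    False    |   True  |  False   |   True  |     False     |            True            | False
False |  True |  True |  True |     True    |   True  |  False   |   True  |      True     |            True            |  True
False |  True |  True | False |    False    |  False  |   True   |   True  |     False     |           False            | False
False |  True | False |  True |    False    |   True  |  False   |  False  |     False     |            True            | False
False |  True | False | False |    False    |  False  |   True   |  False  |     False     |           False            | False
False | False |  True |  True |    False    |   True  |  False   |  False  |     False     |            True            | False
False | False |  True | False |    False    |  False  |   True   |  False  |     False     |           False            | False
False | False | False |  True |    False    |   True  |  False   |   True  |      True     |            True            | False
False | False | False | False |    False    |  False  |   True   |   True  |     False     |           False            | False
The formula is true on 2 of the 16 rows.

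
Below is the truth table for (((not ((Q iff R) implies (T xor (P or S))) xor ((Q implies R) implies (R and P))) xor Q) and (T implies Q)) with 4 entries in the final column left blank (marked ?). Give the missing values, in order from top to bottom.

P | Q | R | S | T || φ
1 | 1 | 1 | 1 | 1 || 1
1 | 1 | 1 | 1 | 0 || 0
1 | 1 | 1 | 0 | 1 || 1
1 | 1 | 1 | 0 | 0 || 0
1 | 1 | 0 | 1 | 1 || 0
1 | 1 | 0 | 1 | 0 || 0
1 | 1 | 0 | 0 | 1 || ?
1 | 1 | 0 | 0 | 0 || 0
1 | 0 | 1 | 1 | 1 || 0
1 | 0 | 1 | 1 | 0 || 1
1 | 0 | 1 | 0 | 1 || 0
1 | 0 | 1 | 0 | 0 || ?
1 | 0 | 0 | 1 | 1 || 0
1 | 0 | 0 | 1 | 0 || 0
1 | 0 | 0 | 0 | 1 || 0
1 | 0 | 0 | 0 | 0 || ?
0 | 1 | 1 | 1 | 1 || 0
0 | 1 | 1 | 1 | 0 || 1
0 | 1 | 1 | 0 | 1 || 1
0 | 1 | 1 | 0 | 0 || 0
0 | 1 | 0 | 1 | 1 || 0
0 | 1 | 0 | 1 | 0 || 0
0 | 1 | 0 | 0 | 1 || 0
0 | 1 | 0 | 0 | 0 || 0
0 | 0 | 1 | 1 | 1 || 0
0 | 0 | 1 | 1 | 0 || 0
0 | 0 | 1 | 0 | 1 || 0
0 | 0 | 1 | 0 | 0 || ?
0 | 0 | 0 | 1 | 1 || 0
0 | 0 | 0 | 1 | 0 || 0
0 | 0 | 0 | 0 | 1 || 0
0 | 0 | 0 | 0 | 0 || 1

0, 1, 0, 0

Row P=1, Q=1, R=0, S=0, T=1: ((not ((Q iff R) implies (T xor (P or S))) xor ((Q implies R) implies (R and P))) xor Q) = 0, (T implies Q) = 1, so the formula = 0.
Row P=1, Q=0, R=1, S=0, T=0: ((not ((Q iff R) implies (T xor (P or S))) xor ((Q implies R) implies (R and P))) xor Q) = 1, (T implies Q) = 1, so the formula = 1.
Row P=1, Q=0, R=0, S=0, T=0: ((not ((Q iff R) implies (T xor (P or S))) xor ((Q implies R) implies (R and P))) xor Q) = 0, (T implies Q) = 1, so the formula = 0.
Row P=0, Q=0, R=1, S=0, T=0: ((not ((Q iff R) implies (T xor (P or S))) xor ((Q implies R) implies (R and P))) xor Q) = 0, (T implies Q) = 1, so the formula = 0.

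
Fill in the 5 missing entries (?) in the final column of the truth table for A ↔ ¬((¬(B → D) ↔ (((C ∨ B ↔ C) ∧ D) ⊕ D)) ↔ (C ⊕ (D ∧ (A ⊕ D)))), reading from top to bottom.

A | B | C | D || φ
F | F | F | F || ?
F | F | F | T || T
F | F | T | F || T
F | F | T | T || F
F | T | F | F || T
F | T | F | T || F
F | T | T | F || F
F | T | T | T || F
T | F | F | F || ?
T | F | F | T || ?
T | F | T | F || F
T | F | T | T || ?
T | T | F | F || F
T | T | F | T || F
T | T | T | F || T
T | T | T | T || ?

Row A=F, B=F, C=F, D=F: ¬((¬(B → D) ↔ (((C ∨ B ↔ C) ∧ D) ⊕ D)) ↔ (C ⊕ (D ∧ (A ⊕ D)))) = T, so the formula = F.
Row A=T, B=F, C=F, D=F: ¬((¬(B → D) ↔ (((C ∨ B ↔ C) ∧ D) ⊕ D)) ↔ (C ⊕ (D ∧ (A ⊕ D)))) = T, so the formula = T.
Row A=T, B=F, C=F, D=T: ¬((¬(B → D) ↔ (((C ∨ B ↔ C) ∧ D) ⊕ D)) ↔ (C ⊕ (D ∧ (A ⊕ D)))) = T, so the formula = T.
Row A=T, B=F, C=T, D=T: ¬((¬(B → D) ↔ (((C ∨ B ↔ C) ∧ D) ⊕ D)) ↔ (C ⊕ (D ∧ (A ⊕ D)))) = F, so the formula = F.
Row A=T, B=T, C=T, D=T: ¬((¬(B → D) ↔ (((C ∨ B ↔ C) ∧ D) ⊕ D)) ↔ (C ⊕ (D ∧ (A ⊕ D)))) = F, so the formula = F.

F, T, T, F, F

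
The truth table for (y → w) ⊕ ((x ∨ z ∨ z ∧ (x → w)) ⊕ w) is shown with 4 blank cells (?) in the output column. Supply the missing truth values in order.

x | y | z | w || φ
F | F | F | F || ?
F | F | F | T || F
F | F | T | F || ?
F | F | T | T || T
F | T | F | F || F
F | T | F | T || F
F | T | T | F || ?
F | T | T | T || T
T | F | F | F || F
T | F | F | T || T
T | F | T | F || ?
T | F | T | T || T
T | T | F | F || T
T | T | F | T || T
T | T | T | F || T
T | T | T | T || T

T, F, T, F

Row x=F, y=F, z=F, w=F: (y → w) = T, ((x ∨ z ∨ z ∧ (x → w)) ⊕ w) = F, so the formula = T.
Row x=F, y=F, z=T, w=F: (y → w) = T, ((x ∨ z ∨ z ∧ (x → w)) ⊕ w) = T, so the formula = F.
Row x=F, y=T, z=T, w=F: (y → w) = F, ((x ∨ z ∨ z ∧ (x → w)) ⊕ w) = T, so the formula = T.
Row x=T, y=F, z=T, w=F: (y → w) = T, ((x ∨ z ∨ z ∧ (x → w)) ⊕ w) = T, so the formula = F.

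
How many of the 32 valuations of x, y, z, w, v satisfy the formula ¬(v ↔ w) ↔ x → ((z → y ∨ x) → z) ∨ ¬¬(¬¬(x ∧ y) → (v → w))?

15

x | y | z | w | v | φ
- | - | - | - | - | -
F | F | F | F | F | F
F | F | F | F | T | T
F | F | F | T | F | T
F | F | F | T | T | F
F | F | T | F | F | F
F | F | T | F | T | T
F | F | T | T | F | T
F | F | T | T | T | F
F | T | F | F | F | F
F | T | F | F | T | T
F | T | F | T | F | T
F | T | F | T | T | F
F | T | T | F | F | F
F | T | T | F | T | T
F | T | T | T | F | T
F | T | T | T | T | F
T | F | F | F | F | F
T | F | F | F | T | T
T | F | F | T | F | T
T | F | F | T | T | F
T | F | T | F | F | F
T | F | T | F | T | T
T | F | T | T | F | T
T | F | T | T | T | F
T | T | F | F | F | F
T | T | F | F | T | F
T | T | F | T | F | T
T | T | F | T | T | F
T | T | T | F | F | F
T | T | T | F | T | T
T | T | T | T | F | T
T | T | T | T | T | F
The formula is true on 15 of the 32 rows.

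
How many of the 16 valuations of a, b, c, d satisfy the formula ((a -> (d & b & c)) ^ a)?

  a      b      c      d    |  (d & b & c)  (a -> (d & b & c))  ((a -> (d & b & c)) ^ a)
False  False  False  False  |     False            True                   True          
False  False  False   True  |     False            True                   True          
False  False   True  False  |     False            True                   True          
False  False   True   True  |     False            True                   True          
False   True  False  False  |     False            True                   True          
False   True  False   True  |     False            True                   True          
False   True   True  False  |     False            True                   True          
False   True   True   True  |      True            True                   True          
 True  False  False  False  |     False           False                   True          
 True  False  False   True  |     False           False                   True          
 True  False   True  False  |     False           False                   True          
 True  False   True   True  |     False           False                   True          
 True   True  False  False  |     False           False                   True          
 True   True  False   True  |     False           False                   True          
 True   True   True  False  |     False           False                   True          
 True   True   True   True  |      True            True                  False          
The formula is true on 15 of the 16 rows.

15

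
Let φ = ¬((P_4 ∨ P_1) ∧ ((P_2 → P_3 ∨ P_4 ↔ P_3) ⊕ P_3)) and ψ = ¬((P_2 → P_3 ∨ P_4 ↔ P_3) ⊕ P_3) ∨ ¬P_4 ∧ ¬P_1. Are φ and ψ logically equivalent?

P_1  P_2  P_3  P_4  |  φ  ψ
 T    T    T    T   |  T  T
 T    T    T    F   |  T  T
 T    T    F    T   |  T  T
 T    T    F    F   |  F  F
 T    F    T    T   |  T  T
 T    F    T    F   |  T  T
 T    F    F    T   |  T  T
 T    F    F    F   |  T  T
 F    T    T    T   |  T  T
 F    T    T    F   |  T  T
 F    T    F    T   |  T  T
 F    T    F    F   |  T  T
 F    F    T    T   |  T  T
 F    F    T    F   |  T  T
 F    F    F    T   |  T  T
 F    F    F    F   |  T  T
The columns for φ and ψ agree on every row, so they are logically equivalent.

equivalent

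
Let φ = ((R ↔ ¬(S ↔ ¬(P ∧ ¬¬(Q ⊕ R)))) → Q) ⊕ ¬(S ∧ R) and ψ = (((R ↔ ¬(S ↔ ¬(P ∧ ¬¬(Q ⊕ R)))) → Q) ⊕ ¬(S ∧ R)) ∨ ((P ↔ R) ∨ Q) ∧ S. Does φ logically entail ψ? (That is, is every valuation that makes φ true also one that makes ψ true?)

P | Q | R | S | φ | ψ
- | - | - | - | - | -
0 | 0 | 0 | 0 | 0 | 0
0 | 0 | 0 | 1 | 1 | 1
0 | 0 | 1 | 0 | 1 | 1
0 | 0 | 1 | 1 | 1 | 1
0 | 1 | 0 | 0 | 0 | 0
0 | 1 | 0 | 1 | 0 | 1
0 | 1 | 1 | 0 | 0 | 0
0 | 1 | 1 | 1 | 1 | 1
1 | 0 | 0 | 0 | 0 | 0
1 | 0 | 0 | 1 | 1 | 1
1 | 0 | 1 | 0 | 0 | 0
1 | 0 | 1 | 1 | 0 | 1
1 | 1 | 0 | 0 | 0 | 0
1 | 1 | 0 | 1 | 0 | 1
1 | 1 | 1 | 0 | 0 | 0
1 | 1 | 1 | 1 | 1 | 1
In every row where φ is true, ψ is also true, so φ ⊨ ψ.

yes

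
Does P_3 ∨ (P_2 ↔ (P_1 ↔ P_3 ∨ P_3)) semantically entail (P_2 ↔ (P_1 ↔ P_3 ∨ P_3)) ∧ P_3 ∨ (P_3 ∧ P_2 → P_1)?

no

 P_1    P_2    P_3   |    φ      ψ  
 True   True   True  |   True   True
 True   True  False  |  False   True
 True  False   True  |   True   True
 True  False  False  |   True   True
False   True   True  |   True  False
False   True  False  |   True   True
False  False   True  |   True   True
False  False  False  |  False   True
At P_1=False, P_2=True, P_3=True we have φ true but ψ false, so φ does not entail ψ.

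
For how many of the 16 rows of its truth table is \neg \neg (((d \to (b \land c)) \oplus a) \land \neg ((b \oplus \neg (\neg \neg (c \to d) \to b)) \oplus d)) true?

a  b  c  d  |  (b \land c)  (d \to (b \land c))  (c \to d)  \neg (c \to d)  \neg \neg (c \to d)  (\neg \neg (c \to d) \to b)  φ
T  T  T  T  |       T                T               T            F                  T                        T               F
T  T  T  F  |       T                T               F            T                  F                        T               F
T  T  F  T  |       F                F               T            F                  T                        T               T
T  T  F  F  |       F                T               T            F                  T                        T               F
T  F  T  T  |       F                F               T            F                  T                        F               T
T  F  T  F  |       F                T               F            T                  F                        T               F
T  F  F  T  |       F                F               T            F                  T                        F               T
T  F  F  F  |       F                T               T            F                  T                        F               F
F  T  T  T  |       T                T               T            F                  T                        T               T
F  T  T  F  |       T                T               F            T                  F                        T               F
F  T  F  T  |       F                F               T            F                  T                        T               F
F  T  F  F  |       F                T               T            F                  T                        T               F
F  F  T  T  |       F                F               T            F                  T                        F               F
F  F  T  F  |       F                T               F            T                  F                        T               T
F  F  F  T  |       F                F               T            F                  T                        F               F
F  F  F  F  |       F                T               T            F                  T                        F               F
The formula is true on 5 of the 16 rows.

5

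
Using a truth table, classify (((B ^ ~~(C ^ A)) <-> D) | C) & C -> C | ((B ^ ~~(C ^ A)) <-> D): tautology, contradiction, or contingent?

A | B | C | D | (C ^ A) | ~(C ^ A) | ~~(C ^ A) | (B ^ ~~(C ^ A)) | ((B ^ ~~(C ^ A)) <-> D) | φ
- | - | - | - | ------- | -------- | --------- | --------------- | ----------------------- | -
F | F | F | F |    F    |    T     |     F     |        F        |            T            | T
F | F | F | T |    F    |    T     |     F     |        F        |            F            | T
F | F | T | F |    T    |    F     |     T     |        T        |            F            | T
F | F | T | T |    T    |    F     |     T     |        T        |            T            | T
F | T | F | F |    F    |    T     |     F     |        T        |            F            | T
F | T | F | T |    F    |    T     |     F     |        T        |            T            | T
F | T | T | F |    T    |    F     |     T     |        F        |            T            | T
F | T | T | T |    T    |    F     |     T     |        F        |            F            | T
T | F | F | F |    T    |    F     |     T     |        T        |            F            | T
T | F | F | T |    T    |    F     |     T     |        T        |            T            | T
T | F | T | F |    F    |    T     |     F     |        F        |            T            | T
T | F | T | T |    F    |    T     |     F     |        F        |            F            | T
T | T | F | F |    T    |    F     |     T     |        F        |            T            | T
T | T | F | T |    T    |    F     |     T     |        F        |            F            | T
T | T | T | F |    F    |    T     |     F     |        T        |            F            | T
T | T | T | T |    F    |    T     |     F     |        T        |            T            | T
Every row is T, so the formula is a tautology.

tautology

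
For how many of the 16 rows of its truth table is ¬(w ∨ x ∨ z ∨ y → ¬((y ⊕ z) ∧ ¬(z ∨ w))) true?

  x   |   y   |   z   |   w   ||   φ  
False | False | False | False || False
False | False | False |  True || False
False | False |  True | False || False
False | False |  True |  True || False
False |  True | False | False ||  True
False |  True | False |  True || False
False |  True |  True | False || False
False |  True |  True |  True || False
 True | False | False | False || False
 True | False | False |  True || False
 True | False |  True | False || False
 True | False |  True |  True || False
 True |  True | False | False ||  True
 True |  True | False |  True || False
 True |  True |  True | False || False
 True |  True |  True |  True || False
The formula is true on 2 of the 16 rows.

2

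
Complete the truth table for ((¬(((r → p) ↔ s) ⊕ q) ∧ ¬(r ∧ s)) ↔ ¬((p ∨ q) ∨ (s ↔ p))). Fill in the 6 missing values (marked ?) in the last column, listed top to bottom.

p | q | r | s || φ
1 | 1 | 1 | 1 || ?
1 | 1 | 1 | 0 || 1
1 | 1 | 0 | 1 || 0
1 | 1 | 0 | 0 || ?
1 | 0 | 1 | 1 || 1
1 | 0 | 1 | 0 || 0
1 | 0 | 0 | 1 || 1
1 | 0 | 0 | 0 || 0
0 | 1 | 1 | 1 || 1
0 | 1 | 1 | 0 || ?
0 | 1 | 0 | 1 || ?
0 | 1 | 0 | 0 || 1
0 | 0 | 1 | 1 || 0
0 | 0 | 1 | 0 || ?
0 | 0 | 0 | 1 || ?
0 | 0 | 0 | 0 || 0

1, 1, 0, 0, 1, 0

Row p=1, q=1, r=1, s=1: (¬(((r → p) ↔ s) ⊕ q) ∧ ¬(r ∧ s)) = 0, ¬((p ∨ q) ∨ (s ↔ p)) = 0, so the formula = 1.
Row p=1, q=1, r=0, s=0: (¬(((r → p) ↔ s) ⊕ q) ∧ ¬(r ∧ s)) = 0, ¬((p ∨ q) ∨ (s ↔ p)) = 0, so the formula = 1.
Row p=0, q=1, r=1, s=0: (¬(((r → p) ↔ s) ⊕ q) ∧ ¬(r ∧ s)) = 1, ¬((p ∨ q) ∨ (s ↔ p)) = 0, so the formula = 0.
Row p=0, q=1, r=0, s=1: (¬(((r → p) ↔ s) ⊕ q) ∧ ¬(r ∧ s)) = 1, ¬((p ∨ q) ∨ (s ↔ p)) = 0, so the formula = 0.
Row p=0, q=0, r=1, s=0: (¬(((r → p) ↔ s) ⊕ q) ∧ ¬(r ∧ s)) = 0, ¬((p ∨ q) ∨ (s ↔ p)) = 0, so the formula = 1.
Row p=0, q=0, r=0, s=1: (¬(((r → p) ↔ s) ⊕ q) ∧ ¬(r ∧ s)) = 0, ¬((p ∨ q) ∨ (s ↔ p)) = 1, so the formula = 0.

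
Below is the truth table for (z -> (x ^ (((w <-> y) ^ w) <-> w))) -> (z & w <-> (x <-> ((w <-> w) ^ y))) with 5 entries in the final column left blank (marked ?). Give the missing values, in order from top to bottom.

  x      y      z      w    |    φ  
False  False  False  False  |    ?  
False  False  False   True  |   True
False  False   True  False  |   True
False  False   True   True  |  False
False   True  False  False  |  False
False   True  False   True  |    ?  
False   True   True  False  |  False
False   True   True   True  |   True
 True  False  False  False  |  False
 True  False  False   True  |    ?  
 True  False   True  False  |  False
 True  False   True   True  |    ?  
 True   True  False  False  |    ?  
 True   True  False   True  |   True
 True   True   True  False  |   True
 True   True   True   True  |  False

Row x=False, y=False, z=False, w=False: (z -> (x ^ (((w <-> y) ^ w) <-> w))) = True, (z & w <-> (x <-> ((w <-> w) ^ y))) = True, so the formula = True.
Row x=False, y=True, z=False, w=True: (z -> (x ^ (((w <-> y) ^ w) <-> w))) = True, (z & w <-> (x <-> ((w <-> w) ^ y))) = False, so the formula = False.
Row x=True, y=False, z=False, w=True: (z -> (x ^ (((w <-> y) ^ w) <-> w))) = True, (z & w <-> (x <-> ((w <-> w) ^ y))) = False, so the formula = False.
Row x=True, y=False, z=True, w=True: (z -> (x ^ (((w <-> y) ^ w) <-> w))) = False, (z & w <-> (x <-> ((w <-> w) ^ y))) = True, so the formula = True.
Row x=True, y=True, z=False, w=False: (z -> (x ^ (((w <-> y) ^ w) <-> w))) = True, (z & w <-> (x <-> ((w <-> w) ^ y))) = True, so the formula = True.

True, False, False, True, True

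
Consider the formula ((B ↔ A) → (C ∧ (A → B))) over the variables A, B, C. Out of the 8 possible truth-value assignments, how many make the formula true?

A | B | C || ((B ↔ A) → (C ∧ (A → B)))
T | T | T ||             T            
T | T | F ||             F            
T | F | T ||             T            
T | F | F ||             T            
F | T | T ||             T            
F | T | F ||             T            
F | F | T ||             T            
F | F | F ||             F            
The formula is true on 6 of the 8 rows.

6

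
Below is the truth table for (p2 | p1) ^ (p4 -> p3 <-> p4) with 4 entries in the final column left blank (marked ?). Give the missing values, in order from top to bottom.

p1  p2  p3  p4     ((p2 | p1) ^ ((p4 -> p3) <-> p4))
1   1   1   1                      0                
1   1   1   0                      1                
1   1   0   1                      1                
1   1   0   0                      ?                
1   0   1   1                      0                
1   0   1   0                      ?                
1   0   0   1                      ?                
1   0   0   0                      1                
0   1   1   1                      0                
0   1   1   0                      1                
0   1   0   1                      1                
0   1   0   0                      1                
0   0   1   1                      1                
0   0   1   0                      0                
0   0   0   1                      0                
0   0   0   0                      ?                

1, 1, 1, 0

Row p1=1, p2=1, p3=0, p4=0: (p2 | p1) = 1, (p4 -> p3 <-> p4) = 0, so ((p2 | p1) ^ ((p4 -> p3) <-> p4)) = 1.
Row p1=1, p2=0, p3=1, p4=0: (p2 | p1) = 1, (p4 -> p3 <-> p4) = 0, so ((p2 | p1) ^ ((p4 -> p3) <-> p4)) = 1.
Row p1=1, p2=0, p3=0, p4=1: (p2 | p1) = 1, (p4 -> p3 <-> p4) = 0, so ((p2 | p1) ^ ((p4 -> p3) <-> p4)) = 1.
Row p1=0, p2=0, p3=0, p4=0: (p2 | p1) = 0, (p4 -> p3 <-> p4) = 0, so ((p2 | p1) ^ ((p4 -> p3) <-> p4)) = 0.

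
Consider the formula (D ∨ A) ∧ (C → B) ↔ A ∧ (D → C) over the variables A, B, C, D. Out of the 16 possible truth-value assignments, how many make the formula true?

9

A | B | C | D || (D ∨ A) | (C → B) | ((D ∨ A) ∧ (C → B)) | (D → C) | (A ∧ (D → C)) | φ
F | F | F | F ||    F    |    T    |          F          |    T    |       F       | T
F | F | F | T ||    T    |    T    |          T          |    F    |       F       | F
F | F | T | F ||    F    |    F    |          F          |    T    |       F       | T
F | F | T | T ||    T    |    F    |          F          |    T    |       F       | T
F | T | F | F ||    F    |    T    |          F          |    T    |       F       | T
F | T | F | T ||    T    |    T    |          T          |    F    |       F       | F
F | T | T | F ||    F    |    T    |          F          |    T    |       F       | T
F | T | T | T ||    T    |    T    |          T          |    T    |       F       | F
T | F | F | F ||    T    |    T    |          T          |    T    |       T       | T
T | F | F | T ||    T    |    T    |          T          |    F    |       F       | F
T | F | T | F ||    T    |    F    |          F          |    T    |       T       | F
T | F | T | T ||    T    |    F    |          F          |    T    |       T       | F
T | T | F | F ||    T    |    T    |          T          |    T    |       T       | T
T | T | F | T ||    T    |    T    |          T          |    F    |       F       | F
T | T | T | F ||    T    |    T    |          T          |    T    |       T       | T
T | T | T | T ||    T    |    T    |          T          |    T    |       T       | T
The formula is true on 9 of the 16 rows.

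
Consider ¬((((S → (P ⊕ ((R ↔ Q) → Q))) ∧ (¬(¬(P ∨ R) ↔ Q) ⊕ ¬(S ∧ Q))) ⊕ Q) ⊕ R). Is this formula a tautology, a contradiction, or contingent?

contingent

P | Q | R | S | (R ↔ Q) | ((R ↔ Q) → Q) | (P ⊕ ((R ↔ Q) → Q)) | (S → (P ⊕ ((R ↔ Q) → Q))) | (P ∨ R) | ¬(P ∨ R) | (¬(P ∨ R) ↔ Q) | ¬(¬(P ∨ R) ↔ Q) | (S ∧ Q) | ¬(S ∧ Q) | (¬(¬(P ∨ R) ↔ Q) ⊕ ¬(S ∧ Q)) | φ
- | - | - | - | ------- | ------------- | ------------------- | ------------------------- | ------- | -------- | -------------- | --------------- | ------- | -------- | ---------------------------- | -
0 | 0 | 0 | 0 |    1    |       0       |          0          |             1             |    0    |    1     |       0        |        1        |    0    |    1     |              0               | 1
0 | 0 | 0 | 1 |    1    |       0       |          0          |             0             |    0    |    1     |       0        |        1        |    0    |    1     |              0               | 1
0 | 0 | 1 | 0 |    0    |       1       |          1          |             1             |    1    |    0     |       1        |        0        |    0    |    1     |              1               | 1
0 | 0 | 1 | 1 |    0    |       1       |          1          |             1             |    1    |    0     |       1        |        0        |    0    |    1     |              1               | 1
0 | 1 | 0 | 0 |    0    |       1       |          1          |             1             |    0    |    1     |       1        |        0        |    0    |    1     |              1               | 1
0 | 1 | 0 | 1 |    0    |       1       |          1          |             1             |    0    |    1     |       1        |        0        |    1    |    0     |              0               | 0
0 | 1 | 1 | 0 |    1    |       1       |          1          |             1             |    1    |    0     |       0        |        1        |    0    |    1     |              0               | 1
0 | 1 | 1 | 1 |    1    |       1       |          1          |             1             |    1    |    0     |       0        |        1        |    1    |    0     |              1               | 0
1 | 0 | 0 | 0 |    1    |       0       |          1          |             1             |    1    |    0     |       1        |        0        |    0    |    1     |              1               | 0
1 | 0 | 0 | 1 |    1    |       0       |          1          |             1             |    1    |    0     |       1        |        0        |    0    |    1     |              1               | 0
1 | 0 | 1 | 0 |    0    |       1       |          0          |             1             |    1    |    0     |       1        |        0        |    0    |    1     |              1               | 1
1 | 0 | 1 | 1 |    0    |       1       |          0          |             0             |    1    |    0     |       1        |        0        |    0    |    1     |              1               | 0
1 | 1 | 0 | 0 |    0    |       1       |          0          |             1             |    1    |    0     |       0        |        1        |    0    |    1     |              0               | 0
1 | 1 | 0 | 1 |    0    |       1       |          0          |             0             |    1    |    0     |       0        |        1        |    1    |    0     |              1               | 0
1 | 1 | 1 | 0 |    1    |       1       |          0          |             1             |    1    |    0     |       0        |        1        |    0    |    1     |              0               | 1
1 | 1 | 1 | 1 |    1    |       1       |          0          |             0             |    1    |    0     |       0        |        1        |    1    |    0     |              1               | 1
9 of 16 rows are 1, so the formula is contingent.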